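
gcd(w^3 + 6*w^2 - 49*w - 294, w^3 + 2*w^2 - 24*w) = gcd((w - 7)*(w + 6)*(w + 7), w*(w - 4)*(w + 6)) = w + 6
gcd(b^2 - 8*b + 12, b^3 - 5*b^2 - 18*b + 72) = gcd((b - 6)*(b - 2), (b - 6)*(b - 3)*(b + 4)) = b - 6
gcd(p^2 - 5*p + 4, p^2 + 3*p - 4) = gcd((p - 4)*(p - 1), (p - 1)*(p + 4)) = p - 1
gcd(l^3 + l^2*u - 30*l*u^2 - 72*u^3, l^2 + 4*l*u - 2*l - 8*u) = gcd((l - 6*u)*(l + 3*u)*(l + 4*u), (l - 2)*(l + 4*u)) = l + 4*u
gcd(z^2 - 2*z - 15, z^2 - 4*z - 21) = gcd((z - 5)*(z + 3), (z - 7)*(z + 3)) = z + 3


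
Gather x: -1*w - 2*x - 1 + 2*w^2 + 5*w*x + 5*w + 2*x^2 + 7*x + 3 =2*w^2 + 4*w + 2*x^2 + x*(5*w + 5) + 2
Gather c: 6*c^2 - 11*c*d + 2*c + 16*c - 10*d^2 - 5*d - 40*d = 6*c^2 + c*(18 - 11*d) - 10*d^2 - 45*d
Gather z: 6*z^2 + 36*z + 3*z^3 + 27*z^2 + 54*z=3*z^3 + 33*z^2 + 90*z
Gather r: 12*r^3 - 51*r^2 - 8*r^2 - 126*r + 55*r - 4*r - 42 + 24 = 12*r^3 - 59*r^2 - 75*r - 18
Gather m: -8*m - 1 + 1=-8*m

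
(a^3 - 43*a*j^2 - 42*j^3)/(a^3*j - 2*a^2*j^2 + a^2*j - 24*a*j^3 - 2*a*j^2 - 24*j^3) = (-a^3 + 43*a*j^2 + 42*j^3)/(j*(-a^3 + 2*a^2*j - a^2 + 24*a*j^2 + 2*a*j + 24*j^2))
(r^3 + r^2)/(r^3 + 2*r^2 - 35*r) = r*(r + 1)/(r^2 + 2*r - 35)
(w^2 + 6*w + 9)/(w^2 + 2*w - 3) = (w + 3)/(w - 1)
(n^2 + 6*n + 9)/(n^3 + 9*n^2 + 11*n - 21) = (n + 3)/(n^2 + 6*n - 7)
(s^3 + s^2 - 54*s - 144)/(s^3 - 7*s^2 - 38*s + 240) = (s + 3)/(s - 5)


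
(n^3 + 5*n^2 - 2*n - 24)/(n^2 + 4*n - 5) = (n^3 + 5*n^2 - 2*n - 24)/(n^2 + 4*n - 5)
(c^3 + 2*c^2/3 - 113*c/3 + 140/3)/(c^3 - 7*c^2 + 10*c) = (3*c^2 + 17*c - 28)/(3*c*(c - 2))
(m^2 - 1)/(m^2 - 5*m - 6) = (m - 1)/(m - 6)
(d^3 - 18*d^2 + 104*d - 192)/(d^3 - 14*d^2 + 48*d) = (d - 4)/d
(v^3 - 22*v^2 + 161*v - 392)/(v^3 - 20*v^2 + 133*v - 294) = (v - 8)/(v - 6)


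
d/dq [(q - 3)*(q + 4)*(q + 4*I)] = 3*q^2 + q*(2 + 8*I) - 12 + 4*I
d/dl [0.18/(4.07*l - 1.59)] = -0.7326/(4.07*l - 1.59)^2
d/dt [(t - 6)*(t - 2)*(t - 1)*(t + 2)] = 4*t^3 - 21*t^2 + 4*t + 28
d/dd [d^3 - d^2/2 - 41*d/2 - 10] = 3*d^2 - d - 41/2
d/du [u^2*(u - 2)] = u*(3*u - 4)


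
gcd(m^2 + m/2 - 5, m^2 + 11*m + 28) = 1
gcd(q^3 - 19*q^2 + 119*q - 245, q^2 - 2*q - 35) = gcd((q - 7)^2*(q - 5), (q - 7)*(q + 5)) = q - 7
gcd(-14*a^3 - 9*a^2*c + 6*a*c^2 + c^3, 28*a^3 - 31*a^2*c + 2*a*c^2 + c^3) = 7*a + c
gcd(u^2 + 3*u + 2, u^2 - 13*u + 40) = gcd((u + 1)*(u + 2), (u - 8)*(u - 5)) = 1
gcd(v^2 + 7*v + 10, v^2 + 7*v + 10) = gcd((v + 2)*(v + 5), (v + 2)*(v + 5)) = v^2 + 7*v + 10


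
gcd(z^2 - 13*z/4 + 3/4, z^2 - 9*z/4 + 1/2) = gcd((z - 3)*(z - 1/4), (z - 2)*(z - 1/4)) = z - 1/4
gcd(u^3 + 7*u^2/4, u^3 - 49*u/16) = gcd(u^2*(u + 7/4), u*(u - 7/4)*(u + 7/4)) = u^2 + 7*u/4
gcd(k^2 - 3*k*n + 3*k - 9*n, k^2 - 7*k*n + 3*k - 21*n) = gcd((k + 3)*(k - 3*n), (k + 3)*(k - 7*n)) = k + 3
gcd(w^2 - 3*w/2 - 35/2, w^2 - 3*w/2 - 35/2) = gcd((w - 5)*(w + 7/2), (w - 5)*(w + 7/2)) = w^2 - 3*w/2 - 35/2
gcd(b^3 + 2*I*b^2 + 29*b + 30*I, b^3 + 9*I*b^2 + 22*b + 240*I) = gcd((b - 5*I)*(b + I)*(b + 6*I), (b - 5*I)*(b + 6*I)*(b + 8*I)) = b^2 + I*b + 30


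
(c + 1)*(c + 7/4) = c^2 + 11*c/4 + 7/4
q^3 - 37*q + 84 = (q - 4)*(q - 3)*(q + 7)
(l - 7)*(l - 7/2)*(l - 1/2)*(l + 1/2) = l^4 - 21*l^3/2 + 97*l^2/4 + 21*l/8 - 49/8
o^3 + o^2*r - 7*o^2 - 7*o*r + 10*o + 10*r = (o - 5)*(o - 2)*(o + r)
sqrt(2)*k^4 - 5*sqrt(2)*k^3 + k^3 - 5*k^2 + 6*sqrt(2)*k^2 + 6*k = k*(k - 3)*(k - 2)*(sqrt(2)*k + 1)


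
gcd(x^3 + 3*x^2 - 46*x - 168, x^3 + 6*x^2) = x + 6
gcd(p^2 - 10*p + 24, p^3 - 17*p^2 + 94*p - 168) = p^2 - 10*p + 24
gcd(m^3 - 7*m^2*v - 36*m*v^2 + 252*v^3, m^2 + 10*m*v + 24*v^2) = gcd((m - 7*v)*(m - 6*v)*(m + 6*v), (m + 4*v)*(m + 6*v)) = m + 6*v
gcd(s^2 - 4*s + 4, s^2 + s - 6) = s - 2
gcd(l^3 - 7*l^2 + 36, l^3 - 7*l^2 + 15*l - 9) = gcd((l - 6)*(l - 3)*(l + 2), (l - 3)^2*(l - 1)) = l - 3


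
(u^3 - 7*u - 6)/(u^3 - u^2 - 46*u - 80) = (u^2 - 2*u - 3)/(u^2 - 3*u - 40)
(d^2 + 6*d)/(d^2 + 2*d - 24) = d/(d - 4)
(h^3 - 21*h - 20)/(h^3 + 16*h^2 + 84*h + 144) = (h^2 - 4*h - 5)/(h^2 + 12*h + 36)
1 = 1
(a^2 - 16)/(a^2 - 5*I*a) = (a^2 - 16)/(a*(a - 5*I))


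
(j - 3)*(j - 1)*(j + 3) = j^3 - j^2 - 9*j + 9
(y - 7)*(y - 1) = y^2 - 8*y + 7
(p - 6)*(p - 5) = p^2 - 11*p + 30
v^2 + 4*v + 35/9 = (v + 5/3)*(v + 7/3)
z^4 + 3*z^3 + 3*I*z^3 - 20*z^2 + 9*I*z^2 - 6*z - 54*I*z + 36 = (z - 3)*(z + 6)*(z + I)*(z + 2*I)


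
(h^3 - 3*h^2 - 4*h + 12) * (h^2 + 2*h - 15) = h^5 - h^4 - 25*h^3 + 49*h^2 + 84*h - 180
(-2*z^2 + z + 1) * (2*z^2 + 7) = -4*z^4 + 2*z^3 - 12*z^2 + 7*z + 7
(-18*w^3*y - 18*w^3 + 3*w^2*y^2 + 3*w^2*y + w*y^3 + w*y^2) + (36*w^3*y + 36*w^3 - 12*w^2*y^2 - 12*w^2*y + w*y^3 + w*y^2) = 18*w^3*y + 18*w^3 - 9*w^2*y^2 - 9*w^2*y + 2*w*y^3 + 2*w*y^2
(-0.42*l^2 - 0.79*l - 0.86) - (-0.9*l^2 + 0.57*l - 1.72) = 0.48*l^2 - 1.36*l + 0.86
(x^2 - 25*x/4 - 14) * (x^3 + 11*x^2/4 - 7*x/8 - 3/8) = x^5 - 7*x^4/2 - 513*x^3/16 - 1069*x^2/32 + 467*x/32 + 21/4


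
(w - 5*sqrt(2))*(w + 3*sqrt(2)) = w^2 - 2*sqrt(2)*w - 30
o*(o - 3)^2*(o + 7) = o^4 + o^3 - 33*o^2 + 63*o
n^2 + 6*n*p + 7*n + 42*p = (n + 7)*(n + 6*p)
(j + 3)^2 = j^2 + 6*j + 9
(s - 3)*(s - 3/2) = s^2 - 9*s/2 + 9/2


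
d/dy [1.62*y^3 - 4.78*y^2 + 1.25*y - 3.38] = 4.86*y^2 - 9.56*y + 1.25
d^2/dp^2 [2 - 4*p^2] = -8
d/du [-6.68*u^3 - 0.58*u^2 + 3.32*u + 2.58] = -20.04*u^2 - 1.16*u + 3.32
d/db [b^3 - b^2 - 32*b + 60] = 3*b^2 - 2*b - 32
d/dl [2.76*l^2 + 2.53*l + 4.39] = 5.52*l + 2.53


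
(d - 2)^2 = d^2 - 4*d + 4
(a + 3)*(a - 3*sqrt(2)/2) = a^2 - 3*sqrt(2)*a/2 + 3*a - 9*sqrt(2)/2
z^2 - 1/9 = (z - 1/3)*(z + 1/3)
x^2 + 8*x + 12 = (x + 2)*(x + 6)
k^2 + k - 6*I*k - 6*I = (k + 1)*(k - 6*I)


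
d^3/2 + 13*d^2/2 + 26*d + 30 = (d/2 + 1)*(d + 5)*(d + 6)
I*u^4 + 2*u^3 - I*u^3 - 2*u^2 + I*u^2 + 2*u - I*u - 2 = (u - 2*I)*(u - I)*(u + I)*(I*u - I)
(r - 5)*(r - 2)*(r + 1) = r^3 - 6*r^2 + 3*r + 10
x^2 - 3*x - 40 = (x - 8)*(x + 5)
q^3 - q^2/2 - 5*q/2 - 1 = (q - 2)*(q + 1/2)*(q + 1)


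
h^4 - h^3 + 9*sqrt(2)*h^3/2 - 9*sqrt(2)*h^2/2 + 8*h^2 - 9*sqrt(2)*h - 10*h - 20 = (h - 2)*(h + 1)*(h + 2*sqrt(2))*(h + 5*sqrt(2)/2)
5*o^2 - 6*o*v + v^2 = (-5*o + v)*(-o + v)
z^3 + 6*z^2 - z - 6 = (z - 1)*(z + 1)*(z + 6)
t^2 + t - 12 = (t - 3)*(t + 4)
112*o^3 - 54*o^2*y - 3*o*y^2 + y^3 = (-8*o + y)*(-2*o + y)*(7*o + y)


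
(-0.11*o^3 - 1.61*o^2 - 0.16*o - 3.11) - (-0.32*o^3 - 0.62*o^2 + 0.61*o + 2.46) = 0.21*o^3 - 0.99*o^2 - 0.77*o - 5.57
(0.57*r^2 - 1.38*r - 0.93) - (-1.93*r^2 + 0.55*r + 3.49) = 2.5*r^2 - 1.93*r - 4.42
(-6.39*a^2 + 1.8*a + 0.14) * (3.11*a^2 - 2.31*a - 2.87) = -19.8729*a^4 + 20.3589*a^3 + 14.6167*a^2 - 5.4894*a - 0.4018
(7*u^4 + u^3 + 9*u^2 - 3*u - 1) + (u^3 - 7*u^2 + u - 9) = 7*u^4 + 2*u^3 + 2*u^2 - 2*u - 10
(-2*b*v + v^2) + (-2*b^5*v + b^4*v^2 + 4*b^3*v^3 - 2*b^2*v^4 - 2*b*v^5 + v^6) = -2*b^5*v + b^4*v^2 + 4*b^3*v^3 - 2*b^2*v^4 - 2*b*v^5 - 2*b*v + v^6 + v^2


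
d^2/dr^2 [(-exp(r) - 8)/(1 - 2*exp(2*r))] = (4*exp(4*r) + 128*exp(3*r) + 12*exp(2*r) + 64*exp(r) + 1)*exp(r)/(8*exp(6*r) - 12*exp(4*r) + 6*exp(2*r) - 1)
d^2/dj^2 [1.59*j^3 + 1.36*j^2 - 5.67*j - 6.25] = 9.54*j + 2.72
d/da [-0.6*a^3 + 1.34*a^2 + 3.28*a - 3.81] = -1.8*a^2 + 2.68*a + 3.28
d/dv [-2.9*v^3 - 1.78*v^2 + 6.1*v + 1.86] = -8.7*v^2 - 3.56*v + 6.1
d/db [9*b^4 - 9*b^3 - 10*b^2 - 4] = b*(36*b^2 - 27*b - 20)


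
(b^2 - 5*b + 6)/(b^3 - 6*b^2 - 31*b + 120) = (b - 2)/(b^2 - 3*b - 40)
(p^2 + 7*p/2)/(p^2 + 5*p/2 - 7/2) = p/(p - 1)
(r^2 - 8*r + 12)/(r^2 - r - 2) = (r - 6)/(r + 1)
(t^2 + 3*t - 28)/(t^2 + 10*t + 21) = (t - 4)/(t + 3)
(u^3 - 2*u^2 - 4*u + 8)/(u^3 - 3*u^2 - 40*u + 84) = (u^2 - 4)/(u^2 - u - 42)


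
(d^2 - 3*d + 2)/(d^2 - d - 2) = (d - 1)/(d + 1)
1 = 1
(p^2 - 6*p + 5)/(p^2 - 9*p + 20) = (p - 1)/(p - 4)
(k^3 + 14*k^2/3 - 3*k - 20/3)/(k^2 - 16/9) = 3*(k^2 + 6*k + 5)/(3*k + 4)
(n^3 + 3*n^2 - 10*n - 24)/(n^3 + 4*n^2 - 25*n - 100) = (n^2 - n - 6)/(n^2 - 25)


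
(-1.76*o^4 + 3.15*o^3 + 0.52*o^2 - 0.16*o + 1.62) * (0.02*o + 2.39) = -0.0352*o^5 - 4.1434*o^4 + 7.5389*o^3 + 1.2396*o^2 - 0.35*o + 3.8718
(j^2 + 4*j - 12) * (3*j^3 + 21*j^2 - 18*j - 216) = 3*j^5 + 33*j^4 + 30*j^3 - 540*j^2 - 648*j + 2592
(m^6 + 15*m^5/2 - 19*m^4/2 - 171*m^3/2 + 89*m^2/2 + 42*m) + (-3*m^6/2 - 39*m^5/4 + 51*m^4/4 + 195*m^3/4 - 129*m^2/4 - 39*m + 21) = -m^6/2 - 9*m^5/4 + 13*m^4/4 - 147*m^3/4 + 49*m^2/4 + 3*m + 21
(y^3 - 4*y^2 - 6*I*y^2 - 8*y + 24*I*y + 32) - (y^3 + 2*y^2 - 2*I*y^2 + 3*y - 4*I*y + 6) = -6*y^2 - 4*I*y^2 - 11*y + 28*I*y + 26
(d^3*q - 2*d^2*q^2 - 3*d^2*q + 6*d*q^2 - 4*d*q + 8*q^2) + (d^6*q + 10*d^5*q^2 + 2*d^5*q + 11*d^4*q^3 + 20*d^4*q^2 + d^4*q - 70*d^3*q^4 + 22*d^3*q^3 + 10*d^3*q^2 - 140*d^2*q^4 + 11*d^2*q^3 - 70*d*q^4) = d^6*q + 10*d^5*q^2 + 2*d^5*q + 11*d^4*q^3 + 20*d^4*q^2 + d^4*q - 70*d^3*q^4 + 22*d^3*q^3 + 10*d^3*q^2 + d^3*q - 140*d^2*q^4 + 11*d^2*q^3 - 2*d^2*q^2 - 3*d^2*q - 70*d*q^4 + 6*d*q^2 - 4*d*q + 8*q^2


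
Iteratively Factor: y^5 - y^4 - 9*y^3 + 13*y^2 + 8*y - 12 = (y - 1)*(y^4 - 9*y^2 + 4*y + 12) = (y - 1)*(y + 3)*(y^3 - 3*y^2 + 4) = (y - 2)*(y - 1)*(y + 3)*(y^2 - y - 2) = (y - 2)*(y - 1)*(y + 1)*(y + 3)*(y - 2)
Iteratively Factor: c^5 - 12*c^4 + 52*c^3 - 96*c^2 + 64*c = (c - 4)*(c^4 - 8*c^3 + 20*c^2 - 16*c) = (c - 4)^2*(c^3 - 4*c^2 + 4*c) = (c - 4)^2*(c - 2)*(c^2 - 2*c) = (c - 4)^2*(c - 2)^2*(c)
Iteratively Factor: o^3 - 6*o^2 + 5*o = (o - 1)*(o^2 - 5*o) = o*(o - 1)*(o - 5)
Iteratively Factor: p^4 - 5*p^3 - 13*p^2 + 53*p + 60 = (p + 3)*(p^3 - 8*p^2 + 11*p + 20) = (p - 5)*(p + 3)*(p^2 - 3*p - 4) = (p - 5)*(p - 4)*(p + 3)*(p + 1)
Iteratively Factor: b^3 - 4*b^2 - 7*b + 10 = (b + 2)*(b^2 - 6*b + 5) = (b - 5)*(b + 2)*(b - 1)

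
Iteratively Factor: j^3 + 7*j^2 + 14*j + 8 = (j + 1)*(j^2 + 6*j + 8) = (j + 1)*(j + 4)*(j + 2)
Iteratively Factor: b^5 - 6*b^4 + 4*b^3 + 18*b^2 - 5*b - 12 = (b - 1)*(b^4 - 5*b^3 - b^2 + 17*b + 12) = (b - 1)*(b + 1)*(b^3 - 6*b^2 + 5*b + 12) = (b - 4)*(b - 1)*(b + 1)*(b^2 - 2*b - 3) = (b - 4)*(b - 1)*(b + 1)^2*(b - 3)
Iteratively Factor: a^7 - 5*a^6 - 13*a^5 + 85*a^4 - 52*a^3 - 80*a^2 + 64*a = (a + 4)*(a^6 - 9*a^5 + 23*a^4 - 7*a^3 - 24*a^2 + 16*a) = (a - 1)*(a + 4)*(a^5 - 8*a^4 + 15*a^3 + 8*a^2 - 16*a) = (a - 4)*(a - 1)*(a + 4)*(a^4 - 4*a^3 - a^2 + 4*a) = (a - 4)*(a - 1)^2*(a + 4)*(a^3 - 3*a^2 - 4*a) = (a - 4)^2*(a - 1)^2*(a + 4)*(a^2 + a) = a*(a - 4)^2*(a - 1)^2*(a + 4)*(a + 1)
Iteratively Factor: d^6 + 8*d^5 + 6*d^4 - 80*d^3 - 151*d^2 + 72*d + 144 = (d + 3)*(d^5 + 5*d^4 - 9*d^3 - 53*d^2 + 8*d + 48) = (d - 1)*(d + 3)*(d^4 + 6*d^3 - 3*d^2 - 56*d - 48) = (d - 1)*(d + 3)*(d + 4)*(d^3 + 2*d^2 - 11*d - 12) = (d - 1)*(d + 3)*(d + 4)^2*(d^2 - 2*d - 3) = (d - 3)*(d - 1)*(d + 3)*(d + 4)^2*(d + 1)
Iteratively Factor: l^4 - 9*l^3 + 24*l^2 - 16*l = (l)*(l^3 - 9*l^2 + 24*l - 16) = l*(l - 4)*(l^2 - 5*l + 4) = l*(l - 4)*(l - 1)*(l - 4)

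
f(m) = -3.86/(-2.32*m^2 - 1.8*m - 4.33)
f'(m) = -3.86*(4.64*m + 1.8)/(-2.32*m^2 - 1.8*m - 4.33)^2 = (-17.9104*m - 6.948)/(2.32*m^2 + 1.8*m + 4.33)^2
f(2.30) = 0.19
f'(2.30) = -0.11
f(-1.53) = 0.55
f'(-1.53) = 0.42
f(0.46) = 0.68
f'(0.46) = -0.48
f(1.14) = 0.41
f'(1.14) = -0.31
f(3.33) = 0.11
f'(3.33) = -0.05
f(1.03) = 0.45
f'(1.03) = -0.34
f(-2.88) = 0.21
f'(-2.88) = 0.13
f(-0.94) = 0.82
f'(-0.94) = 0.45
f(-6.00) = 0.05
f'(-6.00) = 0.02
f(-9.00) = 0.02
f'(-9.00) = 0.00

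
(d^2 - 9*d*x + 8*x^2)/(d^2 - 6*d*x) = (d^2 - 9*d*x + 8*x^2)/(d*(d - 6*x))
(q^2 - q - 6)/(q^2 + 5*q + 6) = (q - 3)/(q + 3)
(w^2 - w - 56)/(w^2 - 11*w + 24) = (w + 7)/(w - 3)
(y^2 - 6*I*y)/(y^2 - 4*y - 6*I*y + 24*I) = y/(y - 4)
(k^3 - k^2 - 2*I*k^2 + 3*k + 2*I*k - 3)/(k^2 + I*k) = k - 1 - 3*I + 3*I/k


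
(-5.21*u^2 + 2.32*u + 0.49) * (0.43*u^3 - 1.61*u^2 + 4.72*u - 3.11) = -2.2403*u^5 + 9.3857*u^4 - 28.1157*u^3 + 26.3646*u^2 - 4.9024*u - 1.5239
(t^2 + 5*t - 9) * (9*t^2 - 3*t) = 9*t^4 + 42*t^3 - 96*t^2 + 27*t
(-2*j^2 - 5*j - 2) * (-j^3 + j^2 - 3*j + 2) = 2*j^5 + 3*j^4 + 3*j^3 + 9*j^2 - 4*j - 4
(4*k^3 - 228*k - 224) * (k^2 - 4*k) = 4*k^5 - 16*k^4 - 228*k^3 + 688*k^2 + 896*k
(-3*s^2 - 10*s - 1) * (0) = 0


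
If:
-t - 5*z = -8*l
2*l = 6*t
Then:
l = 15*z/23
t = 5*z/23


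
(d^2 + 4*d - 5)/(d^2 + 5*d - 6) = (d + 5)/(d + 6)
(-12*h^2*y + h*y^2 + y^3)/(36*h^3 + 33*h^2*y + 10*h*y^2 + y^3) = y*(-3*h + y)/(9*h^2 + 6*h*y + y^2)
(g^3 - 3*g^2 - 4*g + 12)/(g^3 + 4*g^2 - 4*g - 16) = (g - 3)/(g + 4)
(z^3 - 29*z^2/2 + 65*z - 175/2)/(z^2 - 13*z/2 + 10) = (z^2 - 12*z + 35)/(z - 4)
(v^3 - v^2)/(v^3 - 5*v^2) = (v - 1)/(v - 5)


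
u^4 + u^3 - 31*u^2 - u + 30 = (u - 5)*(u - 1)*(u + 1)*(u + 6)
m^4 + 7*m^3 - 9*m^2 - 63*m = m*(m - 3)*(m + 3)*(m + 7)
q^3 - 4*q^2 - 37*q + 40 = (q - 8)*(q - 1)*(q + 5)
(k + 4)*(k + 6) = k^2 + 10*k + 24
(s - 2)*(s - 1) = s^2 - 3*s + 2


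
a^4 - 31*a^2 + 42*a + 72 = (a - 4)*(a - 3)*(a + 1)*(a + 6)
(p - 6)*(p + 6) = p^2 - 36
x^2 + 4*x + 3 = (x + 1)*(x + 3)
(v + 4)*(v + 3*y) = v^2 + 3*v*y + 4*v + 12*y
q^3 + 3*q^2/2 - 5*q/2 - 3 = (q - 3/2)*(q + 1)*(q + 2)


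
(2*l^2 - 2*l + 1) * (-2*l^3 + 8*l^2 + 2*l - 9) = -4*l^5 + 20*l^4 - 14*l^3 - 14*l^2 + 20*l - 9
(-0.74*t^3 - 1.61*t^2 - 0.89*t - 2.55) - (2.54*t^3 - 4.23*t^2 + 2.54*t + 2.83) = -3.28*t^3 + 2.62*t^2 - 3.43*t - 5.38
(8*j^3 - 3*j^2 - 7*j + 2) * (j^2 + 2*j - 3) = 8*j^5 + 13*j^4 - 37*j^3 - 3*j^2 + 25*j - 6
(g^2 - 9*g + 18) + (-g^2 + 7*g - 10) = 8 - 2*g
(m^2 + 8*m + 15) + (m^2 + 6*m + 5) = 2*m^2 + 14*m + 20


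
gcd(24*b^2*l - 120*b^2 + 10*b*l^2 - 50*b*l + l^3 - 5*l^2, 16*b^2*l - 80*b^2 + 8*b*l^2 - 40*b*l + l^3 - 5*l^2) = 4*b*l - 20*b + l^2 - 5*l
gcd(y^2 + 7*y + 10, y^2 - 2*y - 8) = y + 2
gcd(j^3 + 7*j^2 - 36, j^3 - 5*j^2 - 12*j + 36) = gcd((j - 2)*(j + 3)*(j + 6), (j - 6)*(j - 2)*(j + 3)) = j^2 + j - 6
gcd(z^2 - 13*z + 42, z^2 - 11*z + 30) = z - 6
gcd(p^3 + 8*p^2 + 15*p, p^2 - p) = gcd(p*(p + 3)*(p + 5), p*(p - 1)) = p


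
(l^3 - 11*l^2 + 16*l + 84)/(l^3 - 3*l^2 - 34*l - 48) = (l^2 - 13*l + 42)/(l^2 - 5*l - 24)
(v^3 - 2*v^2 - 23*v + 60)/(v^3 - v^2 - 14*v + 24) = (v^2 + v - 20)/(v^2 + 2*v - 8)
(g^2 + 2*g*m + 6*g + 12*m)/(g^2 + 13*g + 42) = (g + 2*m)/(g + 7)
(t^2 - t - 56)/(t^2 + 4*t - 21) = (t - 8)/(t - 3)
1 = 1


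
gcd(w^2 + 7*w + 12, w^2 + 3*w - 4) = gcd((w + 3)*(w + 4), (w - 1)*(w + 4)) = w + 4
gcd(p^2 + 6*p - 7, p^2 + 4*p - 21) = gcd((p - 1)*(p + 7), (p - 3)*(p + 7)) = p + 7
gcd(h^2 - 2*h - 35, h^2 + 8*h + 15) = h + 5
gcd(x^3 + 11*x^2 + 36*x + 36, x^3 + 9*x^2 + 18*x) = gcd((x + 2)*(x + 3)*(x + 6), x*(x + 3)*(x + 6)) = x^2 + 9*x + 18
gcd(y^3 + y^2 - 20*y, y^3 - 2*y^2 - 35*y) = y^2 + 5*y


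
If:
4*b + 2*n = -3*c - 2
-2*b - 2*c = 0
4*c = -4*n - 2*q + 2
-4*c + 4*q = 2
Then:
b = -5/8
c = 5/8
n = -11/16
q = 9/8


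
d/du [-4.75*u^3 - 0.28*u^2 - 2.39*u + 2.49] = -14.25*u^2 - 0.56*u - 2.39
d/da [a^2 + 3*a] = 2*a + 3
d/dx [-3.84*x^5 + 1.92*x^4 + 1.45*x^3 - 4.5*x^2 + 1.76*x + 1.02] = -19.2*x^4 + 7.68*x^3 + 4.35*x^2 - 9.0*x + 1.76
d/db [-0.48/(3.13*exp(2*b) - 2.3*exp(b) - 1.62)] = (3.0048*exp(b) - 1.104)*exp(b)/(-3.13*exp(2*b) + 2.3*exp(b) + 1.62)^2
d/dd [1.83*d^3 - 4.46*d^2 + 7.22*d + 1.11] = 5.49*d^2 - 8.92*d + 7.22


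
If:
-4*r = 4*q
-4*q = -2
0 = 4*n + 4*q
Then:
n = -1/2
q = 1/2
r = -1/2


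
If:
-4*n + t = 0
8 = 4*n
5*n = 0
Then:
No Solution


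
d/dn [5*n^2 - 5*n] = 10*n - 5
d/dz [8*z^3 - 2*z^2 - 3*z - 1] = 24*z^2 - 4*z - 3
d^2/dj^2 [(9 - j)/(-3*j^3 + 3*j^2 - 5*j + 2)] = 2*((j - 9)*(9*j^2 - 6*j + 5)^2 + (-9*j^2 + 6*j - 3*(j - 9)*(3*j - 1) - 5)*(3*j^3 - 3*j^2 + 5*j - 2))/(3*j^3 - 3*j^2 + 5*j - 2)^3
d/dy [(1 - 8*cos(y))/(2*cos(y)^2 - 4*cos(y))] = (-4*sin(y) - sin(y)/cos(y)^2 + tan(y))/(cos(y) - 2)^2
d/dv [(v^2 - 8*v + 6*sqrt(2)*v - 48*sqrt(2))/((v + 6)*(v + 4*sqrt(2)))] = 2*(-sqrt(2)*v^2 + 7*v^2 + 72*sqrt(2)*v + 48*sqrt(2) + 336)/(v^4 + 8*sqrt(2)*v^3 + 12*v^3 + 68*v^2 + 96*sqrt(2)*v^2 + 384*v + 288*sqrt(2)*v + 1152)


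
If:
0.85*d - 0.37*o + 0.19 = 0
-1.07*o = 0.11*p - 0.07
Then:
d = -0.0447498625618472*p - 0.195052226498076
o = 0.0654205607476635 - 0.102803738317757*p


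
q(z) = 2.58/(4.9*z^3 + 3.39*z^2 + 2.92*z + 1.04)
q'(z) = 2.58*(-14.7*z^2 - 6.78*z - 2.92)/(4.9*z^3 + 3.39*z^2 + 2.92*z + 1.04)^2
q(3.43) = 0.01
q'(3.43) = -0.01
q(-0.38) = 17.08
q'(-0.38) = -278.91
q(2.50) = 0.02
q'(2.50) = -0.03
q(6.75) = 0.00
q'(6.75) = -0.00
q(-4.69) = -0.01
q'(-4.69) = -0.00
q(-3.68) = -0.01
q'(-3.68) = -0.01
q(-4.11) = -0.01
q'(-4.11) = -0.01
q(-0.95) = -0.90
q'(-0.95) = -3.04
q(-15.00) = -0.00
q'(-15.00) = -0.00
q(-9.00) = -0.00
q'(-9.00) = -0.00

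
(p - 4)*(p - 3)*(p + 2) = p^3 - 5*p^2 - 2*p + 24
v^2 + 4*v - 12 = (v - 2)*(v + 6)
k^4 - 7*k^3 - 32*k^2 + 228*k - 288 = (k - 8)*(k - 3)*(k - 2)*(k + 6)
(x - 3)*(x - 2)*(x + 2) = x^3 - 3*x^2 - 4*x + 12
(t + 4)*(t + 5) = t^2 + 9*t + 20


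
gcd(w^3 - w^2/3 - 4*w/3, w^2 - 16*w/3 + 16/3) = w - 4/3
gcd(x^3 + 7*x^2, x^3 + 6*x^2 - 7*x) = x^2 + 7*x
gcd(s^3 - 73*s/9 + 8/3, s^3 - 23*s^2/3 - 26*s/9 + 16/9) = s - 1/3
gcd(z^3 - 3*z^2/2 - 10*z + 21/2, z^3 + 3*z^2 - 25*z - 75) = z + 3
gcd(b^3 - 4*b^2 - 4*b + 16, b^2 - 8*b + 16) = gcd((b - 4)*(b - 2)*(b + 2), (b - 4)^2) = b - 4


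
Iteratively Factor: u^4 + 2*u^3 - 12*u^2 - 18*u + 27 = (u - 3)*(u^3 + 5*u^2 + 3*u - 9) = (u - 3)*(u + 3)*(u^2 + 2*u - 3) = (u - 3)*(u - 1)*(u + 3)*(u + 3)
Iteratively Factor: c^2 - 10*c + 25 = (c - 5)*(c - 5)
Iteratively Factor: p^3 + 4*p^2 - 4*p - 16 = (p + 4)*(p^2 - 4) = (p - 2)*(p + 4)*(p + 2)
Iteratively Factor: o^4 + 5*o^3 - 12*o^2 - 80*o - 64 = (o + 4)*(o^3 + o^2 - 16*o - 16) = (o + 1)*(o + 4)*(o^2 - 16) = (o + 1)*(o + 4)^2*(o - 4)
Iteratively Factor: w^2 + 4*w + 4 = (w + 2)*(w + 2)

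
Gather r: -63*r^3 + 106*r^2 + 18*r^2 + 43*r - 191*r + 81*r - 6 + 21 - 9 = -63*r^3 + 124*r^2 - 67*r + 6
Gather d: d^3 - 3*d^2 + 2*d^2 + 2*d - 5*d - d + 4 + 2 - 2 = d^3 - d^2 - 4*d + 4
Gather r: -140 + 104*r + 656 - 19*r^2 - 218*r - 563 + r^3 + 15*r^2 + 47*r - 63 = r^3 - 4*r^2 - 67*r - 110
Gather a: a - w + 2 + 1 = a - w + 3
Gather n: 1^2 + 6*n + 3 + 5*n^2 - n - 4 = 5*n^2 + 5*n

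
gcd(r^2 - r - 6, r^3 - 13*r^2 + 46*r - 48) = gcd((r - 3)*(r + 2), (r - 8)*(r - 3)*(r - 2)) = r - 3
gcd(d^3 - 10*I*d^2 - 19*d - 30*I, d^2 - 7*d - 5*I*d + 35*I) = d - 5*I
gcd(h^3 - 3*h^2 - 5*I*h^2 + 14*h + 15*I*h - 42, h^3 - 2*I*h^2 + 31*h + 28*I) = h - 7*I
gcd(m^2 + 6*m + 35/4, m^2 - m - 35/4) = m + 5/2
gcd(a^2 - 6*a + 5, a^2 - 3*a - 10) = a - 5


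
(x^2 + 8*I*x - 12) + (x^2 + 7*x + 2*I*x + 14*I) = 2*x^2 + 7*x + 10*I*x - 12 + 14*I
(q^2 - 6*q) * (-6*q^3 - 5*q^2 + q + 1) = -6*q^5 + 31*q^4 + 31*q^3 - 5*q^2 - 6*q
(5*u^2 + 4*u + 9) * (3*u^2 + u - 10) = 15*u^4 + 17*u^3 - 19*u^2 - 31*u - 90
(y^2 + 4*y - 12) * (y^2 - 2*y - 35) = y^4 + 2*y^3 - 55*y^2 - 116*y + 420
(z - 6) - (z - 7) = 1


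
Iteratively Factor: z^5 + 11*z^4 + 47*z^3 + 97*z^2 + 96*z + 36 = (z + 3)*(z^4 + 8*z^3 + 23*z^2 + 28*z + 12) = (z + 1)*(z + 3)*(z^3 + 7*z^2 + 16*z + 12) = (z + 1)*(z + 3)^2*(z^2 + 4*z + 4) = (z + 1)*(z + 2)*(z + 3)^2*(z + 2)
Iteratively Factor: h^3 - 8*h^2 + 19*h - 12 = (h - 4)*(h^2 - 4*h + 3) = (h - 4)*(h - 1)*(h - 3)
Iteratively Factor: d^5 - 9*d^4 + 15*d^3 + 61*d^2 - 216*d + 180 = (d - 2)*(d^4 - 7*d^3 + d^2 + 63*d - 90) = (d - 2)^2*(d^3 - 5*d^2 - 9*d + 45) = (d - 2)^2*(d + 3)*(d^2 - 8*d + 15) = (d - 3)*(d - 2)^2*(d + 3)*(d - 5)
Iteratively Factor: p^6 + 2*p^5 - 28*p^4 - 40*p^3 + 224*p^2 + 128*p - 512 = (p + 2)*(p^5 - 28*p^3 + 16*p^2 + 192*p - 256) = (p - 4)*(p + 2)*(p^4 + 4*p^3 - 12*p^2 - 32*p + 64) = (p - 4)*(p + 2)*(p + 4)*(p^3 - 12*p + 16) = (p - 4)*(p - 2)*(p + 2)*(p + 4)*(p^2 + 2*p - 8) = (p - 4)*(p - 2)*(p + 2)*(p + 4)^2*(p - 2)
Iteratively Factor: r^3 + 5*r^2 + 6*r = (r)*(r^2 + 5*r + 6) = r*(r + 2)*(r + 3)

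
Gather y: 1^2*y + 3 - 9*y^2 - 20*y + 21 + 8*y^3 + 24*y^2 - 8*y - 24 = 8*y^3 + 15*y^2 - 27*y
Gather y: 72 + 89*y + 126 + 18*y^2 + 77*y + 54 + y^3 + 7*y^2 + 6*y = y^3 + 25*y^2 + 172*y + 252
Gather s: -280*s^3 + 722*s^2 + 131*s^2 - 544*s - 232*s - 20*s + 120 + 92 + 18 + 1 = -280*s^3 + 853*s^2 - 796*s + 231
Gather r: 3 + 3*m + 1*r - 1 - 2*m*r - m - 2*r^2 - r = -2*m*r + 2*m - 2*r^2 + 2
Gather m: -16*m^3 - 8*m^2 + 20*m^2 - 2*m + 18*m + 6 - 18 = -16*m^3 + 12*m^2 + 16*m - 12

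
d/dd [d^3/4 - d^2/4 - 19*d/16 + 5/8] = 3*d^2/4 - d/2 - 19/16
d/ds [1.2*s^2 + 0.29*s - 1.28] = 2.4*s + 0.29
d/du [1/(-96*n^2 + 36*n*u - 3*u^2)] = 2*(-6*n + u)/(3*(32*n^2 - 12*n*u + u^2)^2)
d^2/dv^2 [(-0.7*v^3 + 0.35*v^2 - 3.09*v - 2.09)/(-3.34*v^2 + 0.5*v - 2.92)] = (1.4210854715202e-14*v^5 - 7.105427357601e-15*v^4 + 54.468688*v^3 + 154.240104*v^2 - 165.947832*v - 36.667384)/(37.259704*v^6 - 16.7334*v^5 + 100.228056*v^4 - 29.3834*v^3 + 87.624528*v^2 - 12.7896*v + 24.897088)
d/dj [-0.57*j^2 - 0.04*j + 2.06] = -1.14*j - 0.04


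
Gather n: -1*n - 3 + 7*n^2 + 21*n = 7*n^2 + 20*n - 3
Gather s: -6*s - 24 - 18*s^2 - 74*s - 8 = -18*s^2 - 80*s - 32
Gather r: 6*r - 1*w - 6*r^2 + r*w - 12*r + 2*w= -6*r^2 + r*(w - 6) + w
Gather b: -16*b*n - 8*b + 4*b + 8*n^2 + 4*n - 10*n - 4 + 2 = b*(-16*n - 4) + 8*n^2 - 6*n - 2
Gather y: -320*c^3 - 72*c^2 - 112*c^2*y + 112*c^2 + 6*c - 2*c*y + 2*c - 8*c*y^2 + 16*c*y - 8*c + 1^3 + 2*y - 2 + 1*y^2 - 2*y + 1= -320*c^3 + 40*c^2 + y^2*(1 - 8*c) + y*(-112*c^2 + 14*c)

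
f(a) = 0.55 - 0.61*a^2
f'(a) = -1.22*a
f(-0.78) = 0.18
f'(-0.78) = 0.95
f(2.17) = -2.32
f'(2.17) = -2.65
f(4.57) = -12.19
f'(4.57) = -5.58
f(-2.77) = -4.13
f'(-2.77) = 3.38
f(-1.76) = -1.34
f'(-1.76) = 2.15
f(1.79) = -1.40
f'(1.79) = -2.18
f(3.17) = -5.58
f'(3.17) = -3.87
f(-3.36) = -6.34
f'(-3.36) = 4.10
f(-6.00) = -21.41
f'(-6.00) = 7.32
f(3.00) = -4.94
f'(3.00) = -3.66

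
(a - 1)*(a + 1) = a^2 - 1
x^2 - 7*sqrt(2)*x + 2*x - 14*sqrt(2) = (x + 2)*(x - 7*sqrt(2))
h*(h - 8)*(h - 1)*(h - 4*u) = h^4 - 4*h^3*u - 9*h^3 + 36*h^2*u + 8*h^2 - 32*h*u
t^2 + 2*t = t*(t + 2)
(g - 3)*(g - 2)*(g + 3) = g^3 - 2*g^2 - 9*g + 18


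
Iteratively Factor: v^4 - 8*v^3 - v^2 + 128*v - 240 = (v - 3)*(v^3 - 5*v^2 - 16*v + 80) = (v - 4)*(v - 3)*(v^2 - v - 20) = (v - 5)*(v - 4)*(v - 3)*(v + 4)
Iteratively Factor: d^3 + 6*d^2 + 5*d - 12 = (d + 4)*(d^2 + 2*d - 3) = (d + 3)*(d + 4)*(d - 1)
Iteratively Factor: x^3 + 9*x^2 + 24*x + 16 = (x + 4)*(x^2 + 5*x + 4) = (x + 4)^2*(x + 1)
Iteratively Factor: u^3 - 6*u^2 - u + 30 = (u + 2)*(u^2 - 8*u + 15) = (u - 5)*(u + 2)*(u - 3)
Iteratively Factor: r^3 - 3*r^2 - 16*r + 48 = (r + 4)*(r^2 - 7*r + 12) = (r - 3)*(r + 4)*(r - 4)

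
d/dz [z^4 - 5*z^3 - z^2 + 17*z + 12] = 4*z^3 - 15*z^2 - 2*z + 17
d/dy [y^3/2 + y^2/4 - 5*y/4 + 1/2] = 3*y^2/2 + y/2 - 5/4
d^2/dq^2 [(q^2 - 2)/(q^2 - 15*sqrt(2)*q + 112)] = 6*(5*sqrt(2)*q^3 - 114*q^2 + 30*sqrt(2)*q + 3956)/(q^6 - 45*sqrt(2)*q^5 + 1686*q^4 - 16830*sqrt(2)*q^3 + 188832*q^2 - 564480*sqrt(2)*q + 1404928)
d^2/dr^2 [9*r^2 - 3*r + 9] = 18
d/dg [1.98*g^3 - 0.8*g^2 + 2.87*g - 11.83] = 5.94*g^2 - 1.6*g + 2.87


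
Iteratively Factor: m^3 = (m)*(m^2) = m^2*(m)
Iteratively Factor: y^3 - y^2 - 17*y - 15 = (y - 5)*(y^2 + 4*y + 3) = (y - 5)*(y + 3)*(y + 1)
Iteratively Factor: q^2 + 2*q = (q + 2)*(q)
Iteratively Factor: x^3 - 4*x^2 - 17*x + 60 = (x - 5)*(x^2 + x - 12) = (x - 5)*(x - 3)*(x + 4)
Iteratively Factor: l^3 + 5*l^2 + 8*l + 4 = (l + 2)*(l^2 + 3*l + 2) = (l + 2)^2*(l + 1)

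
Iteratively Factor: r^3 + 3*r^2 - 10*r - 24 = (r - 3)*(r^2 + 6*r + 8) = (r - 3)*(r + 2)*(r + 4)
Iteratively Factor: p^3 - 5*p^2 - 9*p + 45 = (p - 3)*(p^2 - 2*p - 15) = (p - 5)*(p - 3)*(p + 3)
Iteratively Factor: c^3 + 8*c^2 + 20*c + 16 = (c + 4)*(c^2 + 4*c + 4) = (c + 2)*(c + 4)*(c + 2)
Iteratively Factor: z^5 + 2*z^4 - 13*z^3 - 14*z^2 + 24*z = (z + 2)*(z^4 - 13*z^2 + 12*z) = z*(z + 2)*(z^3 - 13*z + 12) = z*(z - 1)*(z + 2)*(z^2 + z - 12) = z*(z - 3)*(z - 1)*(z + 2)*(z + 4)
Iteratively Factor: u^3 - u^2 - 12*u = (u)*(u^2 - u - 12) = u*(u + 3)*(u - 4)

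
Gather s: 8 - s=8 - s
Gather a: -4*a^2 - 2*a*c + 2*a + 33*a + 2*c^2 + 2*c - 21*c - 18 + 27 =-4*a^2 + a*(35 - 2*c) + 2*c^2 - 19*c + 9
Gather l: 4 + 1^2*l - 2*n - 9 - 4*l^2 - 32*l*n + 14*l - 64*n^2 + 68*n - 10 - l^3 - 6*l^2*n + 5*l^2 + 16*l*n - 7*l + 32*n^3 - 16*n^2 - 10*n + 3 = -l^3 + l^2*(1 - 6*n) + l*(8 - 16*n) + 32*n^3 - 80*n^2 + 56*n - 12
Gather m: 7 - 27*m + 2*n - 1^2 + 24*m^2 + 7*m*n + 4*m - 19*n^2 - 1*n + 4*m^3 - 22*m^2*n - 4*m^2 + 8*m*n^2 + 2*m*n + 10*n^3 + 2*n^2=4*m^3 + m^2*(20 - 22*n) + m*(8*n^2 + 9*n - 23) + 10*n^3 - 17*n^2 + n + 6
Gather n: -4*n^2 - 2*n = -4*n^2 - 2*n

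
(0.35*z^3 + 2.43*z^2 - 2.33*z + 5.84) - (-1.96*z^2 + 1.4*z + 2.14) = 0.35*z^3 + 4.39*z^2 - 3.73*z + 3.7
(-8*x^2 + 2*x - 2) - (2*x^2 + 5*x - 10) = -10*x^2 - 3*x + 8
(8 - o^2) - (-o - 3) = -o^2 + o + 11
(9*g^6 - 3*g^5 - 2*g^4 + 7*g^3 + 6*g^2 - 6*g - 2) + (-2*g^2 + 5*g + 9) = 9*g^6 - 3*g^5 - 2*g^4 + 7*g^3 + 4*g^2 - g + 7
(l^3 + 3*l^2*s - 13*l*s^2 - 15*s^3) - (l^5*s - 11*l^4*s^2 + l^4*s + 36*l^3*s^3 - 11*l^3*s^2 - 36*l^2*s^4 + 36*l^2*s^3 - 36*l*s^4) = -l^5*s + 11*l^4*s^2 - l^4*s - 36*l^3*s^3 + 11*l^3*s^2 + l^3 + 36*l^2*s^4 - 36*l^2*s^3 + 3*l^2*s + 36*l*s^4 - 13*l*s^2 - 15*s^3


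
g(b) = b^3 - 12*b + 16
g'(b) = 3*b^2 - 12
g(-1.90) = 31.94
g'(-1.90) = -1.17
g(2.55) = 1.98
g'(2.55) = 7.51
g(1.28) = 2.74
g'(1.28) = -7.08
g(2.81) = 4.47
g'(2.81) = 11.69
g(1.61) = 0.85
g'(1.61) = -4.22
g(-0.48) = 21.65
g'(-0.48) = -11.31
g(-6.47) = -177.20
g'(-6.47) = 113.58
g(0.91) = 5.83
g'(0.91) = -9.52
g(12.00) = 1600.00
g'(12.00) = 420.00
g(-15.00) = -3179.00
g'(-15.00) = 663.00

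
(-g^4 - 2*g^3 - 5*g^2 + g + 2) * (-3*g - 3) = 3*g^5 + 9*g^4 + 21*g^3 + 12*g^2 - 9*g - 6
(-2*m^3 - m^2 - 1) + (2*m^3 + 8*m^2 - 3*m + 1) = 7*m^2 - 3*m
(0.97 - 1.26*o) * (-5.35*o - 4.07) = 6.741*o^2 - 0.0612999999999992*o - 3.9479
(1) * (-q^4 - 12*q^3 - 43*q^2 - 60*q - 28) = -q^4 - 12*q^3 - 43*q^2 - 60*q - 28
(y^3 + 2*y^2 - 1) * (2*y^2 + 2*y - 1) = 2*y^5 + 6*y^4 + 3*y^3 - 4*y^2 - 2*y + 1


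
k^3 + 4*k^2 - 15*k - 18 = (k - 3)*(k + 1)*(k + 6)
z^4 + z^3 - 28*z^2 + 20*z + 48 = (z - 4)*(z - 2)*(z + 1)*(z + 6)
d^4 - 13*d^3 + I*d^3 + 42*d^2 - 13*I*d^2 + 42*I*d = d*(d - 7)*(d - 6)*(d + I)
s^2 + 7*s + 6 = (s + 1)*(s + 6)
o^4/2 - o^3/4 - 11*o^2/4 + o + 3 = (o/2 + 1/2)*(o - 2)*(o - 3/2)*(o + 2)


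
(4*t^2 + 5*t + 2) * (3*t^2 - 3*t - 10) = 12*t^4 + 3*t^3 - 49*t^2 - 56*t - 20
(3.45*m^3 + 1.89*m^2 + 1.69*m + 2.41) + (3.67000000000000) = 3.45*m^3 + 1.89*m^2 + 1.69*m + 6.08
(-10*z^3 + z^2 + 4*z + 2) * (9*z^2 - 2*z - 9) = -90*z^5 + 29*z^4 + 124*z^3 + z^2 - 40*z - 18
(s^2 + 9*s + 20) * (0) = 0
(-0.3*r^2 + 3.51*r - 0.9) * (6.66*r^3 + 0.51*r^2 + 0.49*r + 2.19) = -1.998*r^5 + 23.2236*r^4 - 4.3509*r^3 + 0.6039*r^2 + 7.2459*r - 1.971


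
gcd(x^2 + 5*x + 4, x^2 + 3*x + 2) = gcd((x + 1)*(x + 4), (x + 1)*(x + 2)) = x + 1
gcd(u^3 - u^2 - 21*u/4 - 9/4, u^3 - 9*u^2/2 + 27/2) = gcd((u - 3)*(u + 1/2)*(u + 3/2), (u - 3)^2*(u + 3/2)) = u^2 - 3*u/2 - 9/2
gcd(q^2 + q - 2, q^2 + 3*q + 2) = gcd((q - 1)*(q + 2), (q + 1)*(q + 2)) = q + 2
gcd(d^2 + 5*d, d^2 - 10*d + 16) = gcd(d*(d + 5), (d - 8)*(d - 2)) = 1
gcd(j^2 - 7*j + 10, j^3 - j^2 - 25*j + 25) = j - 5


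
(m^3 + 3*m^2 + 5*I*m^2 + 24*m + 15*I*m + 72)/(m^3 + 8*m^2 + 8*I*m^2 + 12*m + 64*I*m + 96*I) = (m^2 + 3*m*(1 - I) - 9*I)/(m^2 + 8*m + 12)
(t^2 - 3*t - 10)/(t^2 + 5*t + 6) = (t - 5)/(t + 3)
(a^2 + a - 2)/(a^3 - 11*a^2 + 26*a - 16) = (a + 2)/(a^2 - 10*a + 16)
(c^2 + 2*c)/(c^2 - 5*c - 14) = c/(c - 7)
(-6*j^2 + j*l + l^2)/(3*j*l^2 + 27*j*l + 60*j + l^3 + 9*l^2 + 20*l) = (-2*j + l)/(l^2 + 9*l + 20)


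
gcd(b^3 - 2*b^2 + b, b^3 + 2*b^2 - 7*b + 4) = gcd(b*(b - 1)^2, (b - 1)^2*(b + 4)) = b^2 - 2*b + 1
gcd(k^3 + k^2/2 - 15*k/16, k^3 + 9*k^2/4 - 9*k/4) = k^2 - 3*k/4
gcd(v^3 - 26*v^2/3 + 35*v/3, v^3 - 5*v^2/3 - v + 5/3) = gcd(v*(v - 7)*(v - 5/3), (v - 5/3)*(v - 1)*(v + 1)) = v - 5/3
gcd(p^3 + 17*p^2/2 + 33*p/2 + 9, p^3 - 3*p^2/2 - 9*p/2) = p + 3/2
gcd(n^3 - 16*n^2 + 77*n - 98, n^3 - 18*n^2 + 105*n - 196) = n^2 - 14*n + 49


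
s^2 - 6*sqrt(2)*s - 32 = (s - 8*sqrt(2))*(s + 2*sqrt(2))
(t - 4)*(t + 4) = t^2 - 16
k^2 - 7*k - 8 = (k - 8)*(k + 1)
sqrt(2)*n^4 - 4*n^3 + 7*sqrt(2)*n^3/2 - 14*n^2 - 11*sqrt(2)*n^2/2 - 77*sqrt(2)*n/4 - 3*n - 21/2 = (n + 7/2)*(n - 3*sqrt(2))*(n + sqrt(2)/2)*(sqrt(2)*n + 1)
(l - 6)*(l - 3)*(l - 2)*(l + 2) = l^4 - 9*l^3 + 14*l^2 + 36*l - 72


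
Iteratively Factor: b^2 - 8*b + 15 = (b - 3)*(b - 5)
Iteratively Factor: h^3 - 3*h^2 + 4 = (h - 2)*(h^2 - h - 2) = (h - 2)^2*(h + 1)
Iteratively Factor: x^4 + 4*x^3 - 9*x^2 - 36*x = (x + 4)*(x^3 - 9*x) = (x - 3)*(x + 4)*(x^2 + 3*x) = (x - 3)*(x + 3)*(x + 4)*(x)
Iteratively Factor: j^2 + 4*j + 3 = (j + 1)*(j + 3)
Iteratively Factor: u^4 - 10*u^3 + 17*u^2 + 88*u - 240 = (u - 5)*(u^3 - 5*u^2 - 8*u + 48) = (u - 5)*(u + 3)*(u^2 - 8*u + 16) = (u - 5)*(u - 4)*(u + 3)*(u - 4)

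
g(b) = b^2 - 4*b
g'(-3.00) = -10.00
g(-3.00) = 21.00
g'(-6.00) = -16.00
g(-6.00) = 60.00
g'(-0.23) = -4.46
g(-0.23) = 0.97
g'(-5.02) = -14.04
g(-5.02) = 45.28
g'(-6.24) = -16.48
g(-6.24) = 63.90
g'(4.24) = 4.48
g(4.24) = 1.02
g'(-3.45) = -10.90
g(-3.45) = 25.70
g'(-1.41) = -6.82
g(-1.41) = 7.63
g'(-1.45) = -6.90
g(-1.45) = 7.90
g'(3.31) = 2.62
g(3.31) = -2.28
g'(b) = 2*b - 4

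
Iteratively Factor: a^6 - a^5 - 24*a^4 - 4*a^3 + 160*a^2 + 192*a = (a + 3)*(a^5 - 4*a^4 - 12*a^3 + 32*a^2 + 64*a) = (a + 2)*(a + 3)*(a^4 - 6*a^3 + 32*a) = (a + 2)^2*(a + 3)*(a^3 - 8*a^2 + 16*a) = (a - 4)*(a + 2)^2*(a + 3)*(a^2 - 4*a) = a*(a - 4)*(a + 2)^2*(a + 3)*(a - 4)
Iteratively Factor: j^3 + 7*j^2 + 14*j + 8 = (j + 2)*(j^2 + 5*j + 4) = (j + 1)*(j + 2)*(j + 4)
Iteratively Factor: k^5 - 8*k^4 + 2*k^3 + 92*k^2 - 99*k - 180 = (k - 5)*(k^4 - 3*k^3 - 13*k^2 + 27*k + 36) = (k - 5)*(k + 1)*(k^3 - 4*k^2 - 9*k + 36) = (k - 5)*(k - 4)*(k + 1)*(k^2 - 9) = (k - 5)*(k - 4)*(k + 1)*(k + 3)*(k - 3)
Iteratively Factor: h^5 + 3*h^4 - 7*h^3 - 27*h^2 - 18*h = (h)*(h^4 + 3*h^3 - 7*h^2 - 27*h - 18) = h*(h + 1)*(h^3 + 2*h^2 - 9*h - 18) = h*(h + 1)*(h + 2)*(h^2 - 9) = h*(h - 3)*(h + 1)*(h + 2)*(h + 3)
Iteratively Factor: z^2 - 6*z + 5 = (z - 1)*(z - 5)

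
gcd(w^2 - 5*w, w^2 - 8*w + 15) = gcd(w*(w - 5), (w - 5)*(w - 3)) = w - 5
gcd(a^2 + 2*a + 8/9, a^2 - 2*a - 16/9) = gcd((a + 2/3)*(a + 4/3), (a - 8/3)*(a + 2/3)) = a + 2/3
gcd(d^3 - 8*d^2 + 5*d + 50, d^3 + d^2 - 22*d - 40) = d^2 - 3*d - 10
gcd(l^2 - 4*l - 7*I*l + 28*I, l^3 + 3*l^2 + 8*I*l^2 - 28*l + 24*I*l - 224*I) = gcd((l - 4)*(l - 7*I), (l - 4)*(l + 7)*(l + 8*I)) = l - 4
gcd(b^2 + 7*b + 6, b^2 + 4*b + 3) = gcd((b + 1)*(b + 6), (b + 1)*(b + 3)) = b + 1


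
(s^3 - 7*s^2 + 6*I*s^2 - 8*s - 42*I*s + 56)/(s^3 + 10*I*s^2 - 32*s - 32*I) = (s - 7)/(s + 4*I)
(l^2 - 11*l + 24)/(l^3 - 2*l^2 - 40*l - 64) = (l - 3)/(l^2 + 6*l + 8)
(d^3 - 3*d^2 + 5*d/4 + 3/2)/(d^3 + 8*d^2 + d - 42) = (d^2 - d - 3/4)/(d^2 + 10*d + 21)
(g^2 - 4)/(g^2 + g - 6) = (g + 2)/(g + 3)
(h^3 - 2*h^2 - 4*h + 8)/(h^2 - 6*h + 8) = (h^2 - 4)/(h - 4)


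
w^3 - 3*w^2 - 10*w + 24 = (w - 4)*(w - 2)*(w + 3)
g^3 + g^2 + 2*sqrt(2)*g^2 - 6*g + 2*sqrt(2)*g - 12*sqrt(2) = (g - 2)*(g + 3)*(g + 2*sqrt(2))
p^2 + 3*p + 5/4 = (p + 1/2)*(p + 5/2)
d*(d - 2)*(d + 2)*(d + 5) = d^4 + 5*d^3 - 4*d^2 - 20*d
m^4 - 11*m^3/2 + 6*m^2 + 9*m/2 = m*(m - 3)^2*(m + 1/2)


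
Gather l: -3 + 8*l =8*l - 3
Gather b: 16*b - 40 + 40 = 16*b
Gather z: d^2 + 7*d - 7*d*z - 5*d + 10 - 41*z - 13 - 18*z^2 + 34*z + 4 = d^2 + 2*d - 18*z^2 + z*(-7*d - 7) + 1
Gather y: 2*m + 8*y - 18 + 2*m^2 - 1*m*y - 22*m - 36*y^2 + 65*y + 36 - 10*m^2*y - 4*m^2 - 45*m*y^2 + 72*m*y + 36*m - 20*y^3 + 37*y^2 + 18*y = -2*m^2 + 16*m - 20*y^3 + y^2*(1 - 45*m) + y*(-10*m^2 + 71*m + 91) + 18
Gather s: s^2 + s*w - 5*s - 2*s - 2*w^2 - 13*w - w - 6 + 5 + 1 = s^2 + s*(w - 7) - 2*w^2 - 14*w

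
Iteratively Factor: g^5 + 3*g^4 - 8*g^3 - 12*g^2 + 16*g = (g + 4)*(g^4 - g^3 - 4*g^2 + 4*g) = (g - 1)*(g + 4)*(g^3 - 4*g) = (g - 2)*(g - 1)*(g + 4)*(g^2 + 2*g) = g*(g - 2)*(g - 1)*(g + 4)*(g + 2)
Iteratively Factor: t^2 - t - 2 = (t - 2)*(t + 1)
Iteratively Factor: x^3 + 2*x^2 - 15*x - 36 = (x + 3)*(x^2 - x - 12) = (x - 4)*(x + 3)*(x + 3)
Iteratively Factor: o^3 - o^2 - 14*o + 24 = (o - 2)*(o^2 + o - 12) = (o - 2)*(o + 4)*(o - 3)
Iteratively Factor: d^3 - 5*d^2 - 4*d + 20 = (d - 2)*(d^2 - 3*d - 10) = (d - 5)*(d - 2)*(d + 2)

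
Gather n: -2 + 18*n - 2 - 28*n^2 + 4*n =-28*n^2 + 22*n - 4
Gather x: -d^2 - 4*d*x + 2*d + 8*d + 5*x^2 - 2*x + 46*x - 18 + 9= -d^2 + 10*d + 5*x^2 + x*(44 - 4*d) - 9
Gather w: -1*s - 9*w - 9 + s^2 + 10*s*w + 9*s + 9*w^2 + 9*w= s^2 + 10*s*w + 8*s + 9*w^2 - 9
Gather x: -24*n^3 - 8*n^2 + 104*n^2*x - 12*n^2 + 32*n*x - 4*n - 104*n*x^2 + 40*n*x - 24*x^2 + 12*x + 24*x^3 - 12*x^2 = -24*n^3 - 20*n^2 - 4*n + 24*x^3 + x^2*(-104*n - 36) + x*(104*n^2 + 72*n + 12)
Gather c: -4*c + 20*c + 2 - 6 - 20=16*c - 24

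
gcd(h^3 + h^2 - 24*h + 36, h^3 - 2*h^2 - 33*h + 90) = h^2 + 3*h - 18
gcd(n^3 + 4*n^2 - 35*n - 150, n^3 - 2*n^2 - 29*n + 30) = n^2 - n - 30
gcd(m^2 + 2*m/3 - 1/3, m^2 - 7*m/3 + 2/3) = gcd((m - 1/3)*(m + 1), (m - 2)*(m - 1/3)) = m - 1/3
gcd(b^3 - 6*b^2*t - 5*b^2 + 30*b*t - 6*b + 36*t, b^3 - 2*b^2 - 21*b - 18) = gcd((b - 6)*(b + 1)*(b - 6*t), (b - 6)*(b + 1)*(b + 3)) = b^2 - 5*b - 6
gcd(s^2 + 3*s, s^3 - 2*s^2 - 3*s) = s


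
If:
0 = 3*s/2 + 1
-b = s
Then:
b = 2/3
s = -2/3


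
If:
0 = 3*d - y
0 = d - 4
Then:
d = 4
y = 12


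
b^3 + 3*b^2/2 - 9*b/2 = b*(b - 3/2)*(b + 3)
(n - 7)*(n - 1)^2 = n^3 - 9*n^2 + 15*n - 7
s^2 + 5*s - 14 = (s - 2)*(s + 7)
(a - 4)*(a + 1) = a^2 - 3*a - 4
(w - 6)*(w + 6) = w^2 - 36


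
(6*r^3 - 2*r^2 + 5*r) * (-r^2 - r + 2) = -6*r^5 - 4*r^4 + 9*r^3 - 9*r^2 + 10*r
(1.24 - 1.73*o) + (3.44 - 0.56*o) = 4.68 - 2.29*o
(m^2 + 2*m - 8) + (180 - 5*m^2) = -4*m^2 + 2*m + 172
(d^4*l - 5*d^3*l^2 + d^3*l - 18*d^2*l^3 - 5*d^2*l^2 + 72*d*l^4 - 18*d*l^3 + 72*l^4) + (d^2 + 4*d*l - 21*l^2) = d^4*l - 5*d^3*l^2 + d^3*l - 18*d^2*l^3 - 5*d^2*l^2 + d^2 + 72*d*l^4 - 18*d*l^3 + 4*d*l + 72*l^4 - 21*l^2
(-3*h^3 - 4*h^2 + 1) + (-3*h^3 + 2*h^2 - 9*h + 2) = -6*h^3 - 2*h^2 - 9*h + 3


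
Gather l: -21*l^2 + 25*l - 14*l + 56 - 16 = -21*l^2 + 11*l + 40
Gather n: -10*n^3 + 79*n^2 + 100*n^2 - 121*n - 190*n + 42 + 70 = -10*n^3 + 179*n^2 - 311*n + 112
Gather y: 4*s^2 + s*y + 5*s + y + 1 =4*s^2 + 5*s + y*(s + 1) + 1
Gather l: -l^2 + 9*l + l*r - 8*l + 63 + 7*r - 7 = -l^2 + l*(r + 1) + 7*r + 56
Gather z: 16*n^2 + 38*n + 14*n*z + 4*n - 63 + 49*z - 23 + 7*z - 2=16*n^2 + 42*n + z*(14*n + 56) - 88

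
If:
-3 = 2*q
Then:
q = -3/2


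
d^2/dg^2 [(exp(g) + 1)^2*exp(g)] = (9*exp(2*g) + 8*exp(g) + 1)*exp(g)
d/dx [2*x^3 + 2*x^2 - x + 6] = 6*x^2 + 4*x - 1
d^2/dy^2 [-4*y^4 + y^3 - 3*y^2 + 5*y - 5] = -48*y^2 + 6*y - 6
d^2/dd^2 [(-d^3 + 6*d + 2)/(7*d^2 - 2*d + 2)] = 4*(152*d^3 + 153*d^2 - 174*d + 2)/(343*d^6 - 294*d^5 + 378*d^4 - 176*d^3 + 108*d^2 - 24*d + 8)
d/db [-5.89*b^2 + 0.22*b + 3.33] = 0.22 - 11.78*b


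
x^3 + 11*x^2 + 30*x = x*(x + 5)*(x + 6)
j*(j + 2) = j^2 + 2*j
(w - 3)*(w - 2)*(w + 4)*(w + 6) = w^4 + 5*w^3 - 20*w^2 - 60*w + 144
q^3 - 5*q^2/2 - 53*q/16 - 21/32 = (q - 7/2)*(q + 1/4)*(q + 3/4)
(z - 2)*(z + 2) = z^2 - 4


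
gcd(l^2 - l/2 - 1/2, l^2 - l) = l - 1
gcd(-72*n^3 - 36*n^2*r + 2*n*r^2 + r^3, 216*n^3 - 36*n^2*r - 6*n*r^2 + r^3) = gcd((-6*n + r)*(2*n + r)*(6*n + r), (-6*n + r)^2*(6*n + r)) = -36*n^2 + r^2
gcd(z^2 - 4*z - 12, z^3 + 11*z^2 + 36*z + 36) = z + 2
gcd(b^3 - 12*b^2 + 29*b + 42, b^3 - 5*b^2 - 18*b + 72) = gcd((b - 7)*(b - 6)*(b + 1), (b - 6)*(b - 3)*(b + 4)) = b - 6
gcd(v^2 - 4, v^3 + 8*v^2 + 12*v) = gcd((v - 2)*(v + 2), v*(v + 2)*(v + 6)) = v + 2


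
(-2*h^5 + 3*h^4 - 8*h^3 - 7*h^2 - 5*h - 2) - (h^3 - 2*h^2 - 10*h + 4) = -2*h^5 + 3*h^4 - 9*h^3 - 5*h^2 + 5*h - 6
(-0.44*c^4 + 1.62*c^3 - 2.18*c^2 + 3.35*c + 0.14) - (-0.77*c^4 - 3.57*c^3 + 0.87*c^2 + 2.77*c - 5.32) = 0.33*c^4 + 5.19*c^3 - 3.05*c^2 + 0.58*c + 5.46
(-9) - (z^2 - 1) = -z^2 - 8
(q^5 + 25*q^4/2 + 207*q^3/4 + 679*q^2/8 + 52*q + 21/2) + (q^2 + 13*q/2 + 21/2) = q^5 + 25*q^4/2 + 207*q^3/4 + 687*q^2/8 + 117*q/2 + 21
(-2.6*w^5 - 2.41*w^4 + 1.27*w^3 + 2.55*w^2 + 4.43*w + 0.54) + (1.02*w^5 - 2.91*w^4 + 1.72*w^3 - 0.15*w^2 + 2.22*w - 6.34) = -1.58*w^5 - 5.32*w^4 + 2.99*w^3 + 2.4*w^2 + 6.65*w - 5.8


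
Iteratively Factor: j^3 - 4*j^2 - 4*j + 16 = (j - 4)*(j^2 - 4) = (j - 4)*(j + 2)*(j - 2)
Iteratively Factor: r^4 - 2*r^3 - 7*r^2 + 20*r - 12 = (r - 1)*(r^3 - r^2 - 8*r + 12) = (r - 1)*(r + 3)*(r^2 - 4*r + 4) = (r - 2)*(r - 1)*(r + 3)*(r - 2)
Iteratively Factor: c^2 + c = (c)*(c + 1)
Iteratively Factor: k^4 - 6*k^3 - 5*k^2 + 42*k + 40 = (k - 4)*(k^3 - 2*k^2 - 13*k - 10) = (k - 5)*(k - 4)*(k^2 + 3*k + 2) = (k - 5)*(k - 4)*(k + 2)*(k + 1)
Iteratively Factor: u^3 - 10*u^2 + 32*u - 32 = (u - 4)*(u^2 - 6*u + 8) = (u - 4)^2*(u - 2)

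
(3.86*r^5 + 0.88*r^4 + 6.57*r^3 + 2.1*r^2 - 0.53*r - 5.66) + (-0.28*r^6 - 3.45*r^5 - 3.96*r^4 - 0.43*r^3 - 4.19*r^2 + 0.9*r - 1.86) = -0.28*r^6 + 0.41*r^5 - 3.08*r^4 + 6.14*r^3 - 2.09*r^2 + 0.37*r - 7.52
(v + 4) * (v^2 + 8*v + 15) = v^3 + 12*v^2 + 47*v + 60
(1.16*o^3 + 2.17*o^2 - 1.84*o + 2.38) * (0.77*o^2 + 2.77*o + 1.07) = 0.8932*o^5 + 4.8841*o^4 + 5.8353*o^3 - 0.9423*o^2 + 4.6238*o + 2.5466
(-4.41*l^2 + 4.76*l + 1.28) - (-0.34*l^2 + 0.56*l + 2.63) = -4.07*l^2 + 4.2*l - 1.35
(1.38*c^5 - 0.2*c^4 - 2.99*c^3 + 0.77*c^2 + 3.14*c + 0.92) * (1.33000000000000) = 1.8354*c^5 - 0.266*c^4 - 3.9767*c^3 + 1.0241*c^2 + 4.1762*c + 1.2236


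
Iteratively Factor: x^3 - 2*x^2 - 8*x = (x)*(x^2 - 2*x - 8) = x*(x - 4)*(x + 2)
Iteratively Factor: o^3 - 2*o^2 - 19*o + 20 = (o - 1)*(o^2 - o - 20) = (o - 5)*(o - 1)*(o + 4)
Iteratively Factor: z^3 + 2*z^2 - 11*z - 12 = (z - 3)*(z^2 + 5*z + 4) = (z - 3)*(z + 4)*(z + 1)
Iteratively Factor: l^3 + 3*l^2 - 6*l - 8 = (l - 2)*(l^2 + 5*l + 4) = (l - 2)*(l + 1)*(l + 4)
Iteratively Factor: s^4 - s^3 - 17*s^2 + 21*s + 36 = (s + 1)*(s^3 - 2*s^2 - 15*s + 36) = (s - 3)*(s + 1)*(s^2 + s - 12) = (s - 3)*(s + 1)*(s + 4)*(s - 3)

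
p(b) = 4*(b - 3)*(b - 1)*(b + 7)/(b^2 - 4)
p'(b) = -8*b*(b - 3)*(b - 1)*(b + 7)/(b^2 - 4)^2 + 4*(b - 3)*(b - 1)/(b^2 - 4) + 4*(b - 3)*(b + 7)/(b^2 - 4) + 4*(b - 1)*(b + 7)/(b^2 - 4)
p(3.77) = 9.00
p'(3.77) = 9.13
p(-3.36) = 55.39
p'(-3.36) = 44.86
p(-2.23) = 331.29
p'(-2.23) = 1422.27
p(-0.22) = -26.96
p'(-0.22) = 29.50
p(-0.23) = -27.26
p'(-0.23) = 29.75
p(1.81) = 46.92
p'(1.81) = 258.47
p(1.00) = 0.00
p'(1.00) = 21.33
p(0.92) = -1.67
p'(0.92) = 20.51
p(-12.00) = -27.86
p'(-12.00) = 4.80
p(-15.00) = -41.70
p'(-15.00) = 4.47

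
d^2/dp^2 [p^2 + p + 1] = 2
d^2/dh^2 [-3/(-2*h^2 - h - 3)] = 6*(-4*h^2 - 2*h + (4*h + 1)^2 - 6)/(2*h^2 + h + 3)^3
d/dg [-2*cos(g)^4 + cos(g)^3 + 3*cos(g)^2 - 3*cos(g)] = 3*sin(g)^3 + 2*sin(g)*cos(3*g)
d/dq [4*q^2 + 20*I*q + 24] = 8*q + 20*I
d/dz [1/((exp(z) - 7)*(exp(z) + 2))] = (5 - 2*exp(z))*exp(z)/(exp(4*z) - 10*exp(3*z) - 3*exp(2*z) + 140*exp(z) + 196)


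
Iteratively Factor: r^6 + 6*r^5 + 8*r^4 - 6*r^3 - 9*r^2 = (r + 3)*(r^5 + 3*r^4 - r^3 - 3*r^2) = r*(r + 3)*(r^4 + 3*r^3 - r^2 - 3*r) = r*(r - 1)*(r + 3)*(r^3 + 4*r^2 + 3*r) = r^2*(r - 1)*(r + 3)*(r^2 + 4*r + 3) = r^2*(r - 1)*(r + 3)^2*(r + 1)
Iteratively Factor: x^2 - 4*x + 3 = (x - 1)*(x - 3)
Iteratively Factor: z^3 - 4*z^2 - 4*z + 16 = (z - 2)*(z^2 - 2*z - 8) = (z - 2)*(z + 2)*(z - 4)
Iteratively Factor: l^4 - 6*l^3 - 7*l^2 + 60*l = (l + 3)*(l^3 - 9*l^2 + 20*l) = l*(l + 3)*(l^2 - 9*l + 20) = l*(l - 4)*(l + 3)*(l - 5)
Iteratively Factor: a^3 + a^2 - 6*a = (a - 2)*(a^2 + 3*a) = (a - 2)*(a + 3)*(a)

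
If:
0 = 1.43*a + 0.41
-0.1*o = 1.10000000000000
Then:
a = -0.29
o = -11.00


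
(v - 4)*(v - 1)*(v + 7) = v^3 + 2*v^2 - 31*v + 28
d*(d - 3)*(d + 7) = d^3 + 4*d^2 - 21*d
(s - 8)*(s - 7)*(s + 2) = s^3 - 13*s^2 + 26*s + 112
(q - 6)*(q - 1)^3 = q^4 - 9*q^3 + 21*q^2 - 19*q + 6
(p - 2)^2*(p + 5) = p^3 + p^2 - 16*p + 20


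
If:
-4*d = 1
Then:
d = -1/4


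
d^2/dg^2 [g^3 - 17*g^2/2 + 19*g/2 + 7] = 6*g - 17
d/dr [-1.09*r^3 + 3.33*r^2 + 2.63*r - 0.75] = -3.27*r^2 + 6.66*r + 2.63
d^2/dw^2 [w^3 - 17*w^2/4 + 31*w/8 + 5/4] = 6*w - 17/2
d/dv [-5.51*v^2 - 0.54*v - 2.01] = -11.02*v - 0.54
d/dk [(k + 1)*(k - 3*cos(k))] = k + (k + 1)*(3*sin(k) + 1) - 3*cos(k)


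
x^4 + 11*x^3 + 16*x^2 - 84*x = x*(x - 2)*(x + 6)*(x + 7)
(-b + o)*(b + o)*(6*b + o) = -6*b^3 - b^2*o + 6*b*o^2 + o^3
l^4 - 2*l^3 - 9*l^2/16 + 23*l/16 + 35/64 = (l - 7/4)*(l - 5/4)*(l + 1/2)^2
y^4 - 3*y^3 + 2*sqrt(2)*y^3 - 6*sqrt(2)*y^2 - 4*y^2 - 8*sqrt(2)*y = y*(y - 4)*(y + 1)*(y + 2*sqrt(2))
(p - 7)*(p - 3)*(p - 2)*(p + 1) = p^4 - 11*p^3 + 29*p^2 - p - 42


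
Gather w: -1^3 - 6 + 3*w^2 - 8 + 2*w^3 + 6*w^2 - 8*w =2*w^3 + 9*w^2 - 8*w - 15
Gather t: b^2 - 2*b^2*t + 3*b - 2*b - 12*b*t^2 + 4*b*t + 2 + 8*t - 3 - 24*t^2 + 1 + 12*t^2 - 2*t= b^2 + b + t^2*(-12*b - 12) + t*(-2*b^2 + 4*b + 6)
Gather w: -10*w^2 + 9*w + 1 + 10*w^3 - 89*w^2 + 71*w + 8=10*w^3 - 99*w^2 + 80*w + 9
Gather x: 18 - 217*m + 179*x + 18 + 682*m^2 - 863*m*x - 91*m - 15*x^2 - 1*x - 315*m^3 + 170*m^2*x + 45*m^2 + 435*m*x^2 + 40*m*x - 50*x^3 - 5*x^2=-315*m^3 + 727*m^2 - 308*m - 50*x^3 + x^2*(435*m - 20) + x*(170*m^2 - 823*m + 178) + 36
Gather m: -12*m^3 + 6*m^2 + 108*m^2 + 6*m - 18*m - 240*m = -12*m^3 + 114*m^2 - 252*m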